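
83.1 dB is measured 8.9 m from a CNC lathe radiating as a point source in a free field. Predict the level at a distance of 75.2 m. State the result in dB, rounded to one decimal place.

64.6 dB

For a point source, L₂ = L₁ − 20·log₁₀(r₂/r₁).
L₂ = 83.1 − 20·log₁₀(75.2/8.9) = 83.1 − 18.537 = 64.56 dB.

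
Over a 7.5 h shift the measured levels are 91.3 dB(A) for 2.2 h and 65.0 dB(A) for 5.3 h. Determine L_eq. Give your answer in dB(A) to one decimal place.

86.0 dB(A)

Weight each interval's intensity by its duration and average over T = 7.5 h:
Σ tᵢ·10^(Lᵢ/10) = 2.2·10^(91.3/10) + 5.3·10^(65.0/10) = 2.984e+09.
L_eq = 10·log₁₀(2.984e+09/7.5) = 86.00 dB(A).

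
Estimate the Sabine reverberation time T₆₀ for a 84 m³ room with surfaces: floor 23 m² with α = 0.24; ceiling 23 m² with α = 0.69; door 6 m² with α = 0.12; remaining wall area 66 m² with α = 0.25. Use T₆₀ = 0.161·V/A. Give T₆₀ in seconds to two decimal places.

0.35 s

Total absorption A = 23·0.24 + 23·0.69 + 6·0.12 + 66·0.25 = 38.61 m² sabins.
T₆₀ = 0.161·V/A = 0.161·84/38.61 = 0.350 s.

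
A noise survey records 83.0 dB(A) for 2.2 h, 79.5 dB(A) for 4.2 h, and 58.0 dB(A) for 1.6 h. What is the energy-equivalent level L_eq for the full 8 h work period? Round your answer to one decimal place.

80.1 dB(A)

The energy average is taken in the linear domain: L_eq = 10·log₁₀[(Σ tᵢ·10^(Lᵢ/10))/T], T = 8 h.
Σ tᵢ·10^(Lᵢ/10) = 2.2·10^(83.0/10) + 4.2·10^(79.5/10) + 1.6·10^(58.0/10) = 8.143e+08.
L_eq = 10·log₁₀(8.143e+08/8) = 80.08 dB(A).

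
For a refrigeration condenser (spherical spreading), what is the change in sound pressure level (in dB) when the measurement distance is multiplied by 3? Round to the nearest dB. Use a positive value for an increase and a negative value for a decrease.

-10 dB

With spherical spreading the level changes by −20·log₁₀(r₂/r₁).
ΔL = −20·log₁₀(3) = -9.54 dB.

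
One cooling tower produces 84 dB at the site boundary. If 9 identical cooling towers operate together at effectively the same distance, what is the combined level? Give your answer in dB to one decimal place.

93.5 dB

N identical incoherent sources raise the level by 10·log₁₀ N.
L_total = 84 + 10·log₁₀(9) = 84 + 9.542 = 93.54 dB.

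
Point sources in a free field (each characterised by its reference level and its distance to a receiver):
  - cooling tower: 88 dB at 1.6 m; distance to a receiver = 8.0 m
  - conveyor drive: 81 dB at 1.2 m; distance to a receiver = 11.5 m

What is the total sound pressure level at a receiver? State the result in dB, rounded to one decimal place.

Apply inverse-square spreading to bring every level to the receiver, then sum 10^(L/10).
cooling tower: 88 − 20·log₁₀(8.0/1.6) = 88 − 13.98 = 74.02 dB.
conveyor drive: 81 − 20·log₁₀(11.5/1.2) = 81 − 19.63 = 61.37 dB.
Σ 10^(L/10) = 2.661e+07 → L_total = 10·log₁₀(2.661e+07) = 74.25 dB.

74.3 dB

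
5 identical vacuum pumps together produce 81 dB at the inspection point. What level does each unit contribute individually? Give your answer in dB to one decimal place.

5 equal contributions raise the level by 10·log₁₀ 5 = 6.990 dB, so each unit alone gives 81 − 6.990.

74.0 dB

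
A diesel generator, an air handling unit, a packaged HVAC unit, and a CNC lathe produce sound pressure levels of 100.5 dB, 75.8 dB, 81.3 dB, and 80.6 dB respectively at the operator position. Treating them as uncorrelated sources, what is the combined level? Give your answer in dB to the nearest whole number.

101 dB

Incoherent sources combine by intensity addition: L_total = 10·log₁₀(Σ 10^(L_i/10)).
Σ 10^(L/10) = 10^(100.5/10) + 10^(75.8/10) + 10^(81.3/10) + 10^(80.6/10) = 1.151e+10.
L_total = 10·log₁₀(1.151e+10) = 100.61 dB.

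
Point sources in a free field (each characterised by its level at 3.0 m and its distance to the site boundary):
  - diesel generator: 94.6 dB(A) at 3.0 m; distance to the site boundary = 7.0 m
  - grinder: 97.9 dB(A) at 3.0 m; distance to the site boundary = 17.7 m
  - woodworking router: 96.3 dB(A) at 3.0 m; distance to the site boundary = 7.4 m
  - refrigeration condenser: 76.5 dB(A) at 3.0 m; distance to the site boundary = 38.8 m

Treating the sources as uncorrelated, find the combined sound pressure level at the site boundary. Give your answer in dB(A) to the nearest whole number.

Propagate each source to the receiver with L = L_ref − 20·log₁₀(r/r_ref), then add intensities.
diesel generator: 94.6 − 20·log₁₀(7.0/3.0) = 94.6 − 7.36 = 87.24 dB(A).
grinder: 97.9 − 20·log₁₀(17.7/3.0) = 97.9 − 15.42 = 82.48 dB(A).
woodworking router: 96.3 − 20·log₁₀(7.4/3.0) = 96.3 − 7.84 = 88.46 dB(A).
refrigeration condenser: 76.5 − 20·log₁₀(38.8/3.0) = 76.5 − 22.23 = 54.27 dB(A).
Σ 10^(L/10) = 1.408e+09 → L_total = 10·log₁₀(1.408e+09) = 91.49 dB(A).

91 dB(A)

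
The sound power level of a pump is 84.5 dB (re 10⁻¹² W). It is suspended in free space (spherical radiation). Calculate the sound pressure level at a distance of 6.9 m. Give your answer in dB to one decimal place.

56.7 dB

L_p = L_w − 10·log₁₀(4π·r²) with r = 6.9 m.
4π·r² = 598.3 m², 10·log₁₀ of that is 27.769 dB.
L_p = 84.5 − 27.769 = 56.73 dB.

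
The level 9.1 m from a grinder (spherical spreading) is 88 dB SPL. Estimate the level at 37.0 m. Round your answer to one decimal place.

75.8 dB SPL

Spherical spreading from a point source gives a 20·log₁₀(r₂/r₁) drop.
L₂ = 88 − 20·log₁₀(37.0/9.1) = 88 − 12.183 = 75.82 dB SPL.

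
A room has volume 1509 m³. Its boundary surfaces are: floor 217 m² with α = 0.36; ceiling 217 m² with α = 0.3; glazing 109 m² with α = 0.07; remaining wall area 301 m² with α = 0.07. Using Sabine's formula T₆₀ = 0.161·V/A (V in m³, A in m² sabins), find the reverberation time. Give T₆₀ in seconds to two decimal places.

1.41 s

Summing Sᵢαᵢ: 217·0.36 + 217·0.3 + 109·0.07 + 301·0.07 = 171.92 m².
T₆₀ = 0.161·V/A = 0.161·1509/171.92 = 1.413 s.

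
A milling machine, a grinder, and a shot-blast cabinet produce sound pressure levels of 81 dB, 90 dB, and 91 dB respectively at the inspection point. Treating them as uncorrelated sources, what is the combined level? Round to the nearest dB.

94 dB

For uncorrelated sources the intensities add, so convert each level to linear form, sum, and take 10·log₁₀ of the total.
Σ 10^(L/10) = 10^(81/10) + 10^(90/10) + 10^(91/10) = 2.385e+09.
L_total = 10·log₁₀(2.385e+09) = 93.77 dB.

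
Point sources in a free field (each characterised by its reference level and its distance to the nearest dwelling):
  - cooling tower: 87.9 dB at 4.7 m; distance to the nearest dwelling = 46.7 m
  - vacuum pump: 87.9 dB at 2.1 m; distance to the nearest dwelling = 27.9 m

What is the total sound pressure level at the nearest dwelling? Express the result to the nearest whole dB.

70 dB

First find each source's level at the receiver (point-source: −20·log₁₀(r/r_ref)), then combine on an intensity basis.
cooling tower: 87.9 − 20·log₁₀(46.7/4.7) = 87.9 − 19.94 = 67.96 dB.
vacuum pump: 87.9 − 20·log₁₀(27.9/2.1) = 87.9 − 22.47 = 65.43 dB.
Σ 10^(L/10) = 9.739e+06 → L_total = 10·log₁₀(9.739e+06) = 69.89 dB.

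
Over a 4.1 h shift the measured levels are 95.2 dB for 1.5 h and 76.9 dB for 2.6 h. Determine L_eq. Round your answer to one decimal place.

The energy average is taken in the linear domain: L_eq = 10·log₁₀[(Σ tᵢ·10^(Lᵢ/10))/T], T = 4.1 h.
Σ tᵢ·10^(Lᵢ/10) = 1.5·10^(95.2/10) + 2.6·10^(76.9/10) = 5.094e+09.
L_eq = 10·log₁₀(5.094e+09/4.1) = 90.94 dB.

90.9 dB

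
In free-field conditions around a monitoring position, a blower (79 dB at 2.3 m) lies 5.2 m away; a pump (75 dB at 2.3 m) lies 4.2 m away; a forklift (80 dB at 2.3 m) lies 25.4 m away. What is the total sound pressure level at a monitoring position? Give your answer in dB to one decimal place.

First find each source's level at the receiver (point-source: −20·log₁₀(r/r_ref)), then combine on an intensity basis.
blower: 79 − 20·log₁₀(5.2/2.3) = 79 − 7.09 = 71.91 dB.
pump: 75 − 20·log₁₀(4.2/2.3) = 75 − 5.23 = 69.77 dB.
forklift: 80 − 20·log₁₀(25.4/2.3) = 80 − 20.86 = 59.14 dB.
Σ 10^(L/10) = 2.584e+07 → L_total = 10·log₁₀(2.584e+07) = 74.12 dB.

74.1 dB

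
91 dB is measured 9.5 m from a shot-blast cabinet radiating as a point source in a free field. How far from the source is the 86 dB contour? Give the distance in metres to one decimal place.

The 5.0 dB drop corresponds to a distance ratio of 10^(5.0/20) for a point source.
r₂ = 9.5·10^((91−86)/20) = 9.5·10^(5.0/20) = 16.89 m.

16.9 m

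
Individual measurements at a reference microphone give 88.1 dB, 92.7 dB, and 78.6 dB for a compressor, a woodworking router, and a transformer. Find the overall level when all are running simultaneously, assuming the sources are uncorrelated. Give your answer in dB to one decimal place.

For uncorrelated sources the intensities add, so convert each level to linear form, sum, and take 10·log₁₀ of the total.
Σ 10^(L/10) = 10^(88.1/10) + 10^(92.7/10) + 10^(78.6/10) = 2.580e+09.
L_total = 10·log₁₀(2.580e+09) = 94.12 dB.

94.1 dB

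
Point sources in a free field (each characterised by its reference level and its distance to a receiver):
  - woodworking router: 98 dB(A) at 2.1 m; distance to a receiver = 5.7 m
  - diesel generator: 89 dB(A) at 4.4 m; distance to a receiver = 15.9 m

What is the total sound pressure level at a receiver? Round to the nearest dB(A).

90 dB(A)

Apply inverse-square spreading to bring every level to the receiver, then sum 10^(L/10).
woodworking router: 98 − 20·log₁₀(5.7/2.1) = 98 − 8.67 = 89.33 dB(A).
diesel generator: 89 − 20·log₁₀(15.9/4.4) = 89 − 11.16 = 77.84 dB(A).
Σ 10^(L/10) = 9.173e+08 → L_total = 10·log₁₀(9.173e+08) = 89.62 dB(A).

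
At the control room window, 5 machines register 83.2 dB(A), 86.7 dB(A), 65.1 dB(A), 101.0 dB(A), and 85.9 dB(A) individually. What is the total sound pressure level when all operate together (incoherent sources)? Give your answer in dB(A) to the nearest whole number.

For uncorrelated sources the intensities add, so convert each level to linear form, sum, and take 10·log₁₀ of the total.
Σ 10^(L/10) = 10^(83.2/10) + 10^(86.7/10) + 10^(65.1/10) + 10^(101.0/10) + 10^(85.9/10) = 1.366e+10.
L_total = 10·log₁₀(1.366e+10) = 101.35 dB(A).

101 dB(A)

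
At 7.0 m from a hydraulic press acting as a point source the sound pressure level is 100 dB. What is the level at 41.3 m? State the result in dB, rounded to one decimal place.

Spherical spreading from a point source gives a 20·log₁₀(r₂/r₁) drop.
L₂ = 100 − 20·log₁₀(41.3/7.0) = 100 − 15.417 = 84.58 dB.

84.6 dB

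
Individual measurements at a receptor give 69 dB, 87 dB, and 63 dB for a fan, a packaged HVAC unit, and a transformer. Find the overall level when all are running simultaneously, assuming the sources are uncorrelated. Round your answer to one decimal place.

87.1 dB

Incoherent sources combine by intensity addition: L_total = 10·log₁₀(Σ 10^(L_i/10)).
Σ 10^(L/10) = 10^(69/10) + 10^(87/10) + 10^(63/10) = 5.111e+08.
L_total = 10·log₁₀(5.111e+08) = 87.09 dB.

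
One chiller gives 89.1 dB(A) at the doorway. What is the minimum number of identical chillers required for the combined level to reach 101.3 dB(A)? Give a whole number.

N identical sources give L₁ + 10·log₁₀ N, so require 10·log₁₀ N ≥ 101.3 − 89.1 = 12.2 dB.
N ≥ 10^(12.2/10) = 16.596, so N = 17.

17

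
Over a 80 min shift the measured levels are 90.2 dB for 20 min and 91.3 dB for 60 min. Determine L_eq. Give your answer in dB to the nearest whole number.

The energy average is taken in the linear domain: L_eq = 10·log₁₀[(Σ tᵢ·10^(Lᵢ/10))/T], T = 80 min.
Σ tᵢ·10^(Lᵢ/10) = 20·10^(90.2/10) + 60·10^(91.3/10) = 1.019e+11.
L_eq = 10·log₁₀(1.019e+11/80) = 91.05 dB.

91 dB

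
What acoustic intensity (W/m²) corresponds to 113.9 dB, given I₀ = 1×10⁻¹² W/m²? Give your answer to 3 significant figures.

0.245 W/m²

L = 10·log₁₀(I/I₀) ⇒ I = I₀·10^(L/10) = 10⁻¹² × 10^11.39.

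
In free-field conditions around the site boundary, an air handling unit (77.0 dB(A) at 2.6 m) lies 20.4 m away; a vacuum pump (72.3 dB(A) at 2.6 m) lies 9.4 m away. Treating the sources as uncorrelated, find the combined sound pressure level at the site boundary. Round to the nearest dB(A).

Propagate each source to the receiver with L = L_ref − 20·log₁₀(r/r_ref), then add intensities.
air handling unit: 77.0 − 20·log₁₀(20.4/2.6) = 77.0 − 17.89 = 59.11 dB(A).
vacuum pump: 72.3 − 20·log₁₀(9.4/2.6) = 72.3 − 11.16 = 61.14 dB(A).
Σ 10^(L/10) = 2.113e+06 → L_total = 10·log₁₀(2.113e+06) = 63.25 dB(A).

63 dB(A)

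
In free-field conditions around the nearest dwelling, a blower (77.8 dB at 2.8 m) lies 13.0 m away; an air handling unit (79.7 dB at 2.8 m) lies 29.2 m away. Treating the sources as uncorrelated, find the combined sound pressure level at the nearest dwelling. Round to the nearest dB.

Propagate each source to the receiver with L = L_ref − 20·log₁₀(r/r_ref), then add intensities.
blower: 77.8 − 20·log₁₀(13.0/2.8) = 77.8 − 13.34 = 64.46 dB.
air handling unit: 79.7 − 20·log₁₀(29.2/2.8) = 79.7 − 20.36 = 59.34 dB.
Σ 10^(L/10) = 3.653e+06 → L_total = 10·log₁₀(3.653e+06) = 65.63 dB.

66 dB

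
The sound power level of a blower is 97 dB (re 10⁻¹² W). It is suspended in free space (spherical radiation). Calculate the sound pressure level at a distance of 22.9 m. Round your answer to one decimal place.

58.8 dB

The power spreads over a sphere of area 4π·r², so L_p = L_w − 10·log₁₀(4π·r²).
4π·r² = 6590 m², 10·log₁₀ of that is 38.189 dB.
L_p = 97 − 38.189 = 58.81 dB.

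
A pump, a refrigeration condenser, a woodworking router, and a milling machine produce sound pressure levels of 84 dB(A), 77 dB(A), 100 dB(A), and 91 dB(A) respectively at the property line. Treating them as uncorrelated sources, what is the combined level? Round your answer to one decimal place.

100.6 dB(A)

Incoherent sources combine by intensity addition: L_total = 10·log₁₀(Σ 10^(L_i/10)).
Σ 10^(L/10) = 10^(84/10) + 10^(77/10) + 10^(100/10) + 10^(91/10) = 1.156e+10.
L_total = 10·log₁₀(1.156e+10) = 100.63 dB(A).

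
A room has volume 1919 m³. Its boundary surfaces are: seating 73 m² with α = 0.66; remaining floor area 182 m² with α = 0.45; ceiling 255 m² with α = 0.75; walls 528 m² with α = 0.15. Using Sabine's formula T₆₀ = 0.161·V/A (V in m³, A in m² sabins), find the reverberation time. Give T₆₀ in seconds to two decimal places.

Summing Sᵢαᵢ: 73·0.66 + 182·0.45 + 255·0.75 + 528·0.15 = 400.53 m².
T₆₀ = 0.161·V/A = 0.161·1919/400.53 = 0.771 s.

0.77 s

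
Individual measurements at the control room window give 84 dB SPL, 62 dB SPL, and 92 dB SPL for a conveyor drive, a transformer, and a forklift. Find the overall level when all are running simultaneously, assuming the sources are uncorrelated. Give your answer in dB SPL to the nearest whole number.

93 dB SPL

For uncorrelated sources the intensities add, so convert each level to linear form, sum, and take 10·log₁₀ of the total.
Σ 10^(L/10) = 10^(84/10) + 10^(62/10) + 10^(92/10) = 1.838e+09.
L_total = 10·log₁₀(1.838e+09) = 92.64 dB SPL.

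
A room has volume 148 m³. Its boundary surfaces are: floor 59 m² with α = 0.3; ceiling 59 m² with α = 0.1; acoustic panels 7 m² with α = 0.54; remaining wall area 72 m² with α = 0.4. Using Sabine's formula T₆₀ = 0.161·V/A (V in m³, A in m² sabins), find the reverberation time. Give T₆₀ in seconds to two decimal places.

Total absorption A = 59·0.3 + 59·0.1 + 7·0.54 + 72·0.4 = 56.18 m² sabins.
T₆₀ = 0.161 × 148 / 56.18 = 0.424 s.

0.42 s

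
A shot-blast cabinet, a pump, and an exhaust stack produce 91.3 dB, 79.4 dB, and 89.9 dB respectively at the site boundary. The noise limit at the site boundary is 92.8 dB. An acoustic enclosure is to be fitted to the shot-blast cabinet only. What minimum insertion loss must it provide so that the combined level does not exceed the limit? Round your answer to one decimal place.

Fixed contribution from the other sources: Σ 10^(L/10) = 10^(79.4/10) + 10^(89.9/10) = 1.064e+09 (90.27 dB).
To meet 92.8 dB overall, the treated shot-blast cabinet may contribute at most 10^(92.8/10) − 1.064e+09 = 8.411e+08, i.e. 89.25 dB.
So the shot-blast cabinet must be reduced from 91.3 to 89.25 dB: IL = 2.05 dB.

2.1 dB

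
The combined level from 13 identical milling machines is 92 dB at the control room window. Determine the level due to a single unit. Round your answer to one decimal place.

Dividing the total intensity by 13 lowers the level by 10·log₁₀ 13 = 11.139 dB: L₁ = 92 − 11.139.

80.9 dB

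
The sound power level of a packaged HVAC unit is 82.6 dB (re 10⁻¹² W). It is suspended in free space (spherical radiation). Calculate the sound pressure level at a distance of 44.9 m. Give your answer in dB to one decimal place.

38.6 dB

L_p = L_w − 10·log₁₀(4π·r²) with r = 44.9 m.
4π·r² = 2.533e+04 m², 10·log₁₀ of that is 44.037 dB.
L_p = 82.6 − 44.037 = 38.56 dB.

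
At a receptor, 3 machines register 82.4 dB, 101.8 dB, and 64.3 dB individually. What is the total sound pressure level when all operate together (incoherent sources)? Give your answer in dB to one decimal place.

Incoherent sources combine by intensity addition: L_total = 10·log₁₀(Σ 10^(L_i/10)).
Σ 10^(L/10) = 10^(82.4/10) + 10^(101.8/10) + 10^(64.3/10) = 1.531e+10.
L_total = 10·log₁₀(1.531e+10) = 101.85 dB.

101.9 dB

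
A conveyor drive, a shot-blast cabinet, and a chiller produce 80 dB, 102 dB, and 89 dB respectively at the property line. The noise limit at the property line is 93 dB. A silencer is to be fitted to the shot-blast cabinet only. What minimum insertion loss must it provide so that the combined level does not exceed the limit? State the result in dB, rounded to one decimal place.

Fixed contribution from the other sources: Σ 10^(L/10) = 10^(80/10) + 10^(89/10) = 8.943e+08 (89.51 dB).
The limit corresponds to 10^(93/10) = 1.995e+09; subtracting the fixed part leaves 1.101e+09 for the shot-blast cabinet, i.e. 90.42 dB.
Required insertion loss = 102 − 90.42 = 11.58 dB.

11.6 dB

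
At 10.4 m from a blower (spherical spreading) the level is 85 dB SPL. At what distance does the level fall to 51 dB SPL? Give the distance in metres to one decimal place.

The 34.0 dB drop corresponds to a distance ratio of 10^(34.0/20) for a point source.
r₂ = 10.4·10^((85−51)/20) = 10.4·10^(34.0/20) = 521.23 m.

521.2 m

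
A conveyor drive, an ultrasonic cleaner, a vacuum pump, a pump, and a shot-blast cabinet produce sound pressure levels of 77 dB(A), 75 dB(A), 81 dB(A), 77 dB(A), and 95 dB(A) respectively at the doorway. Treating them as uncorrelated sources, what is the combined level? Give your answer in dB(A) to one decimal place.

95.3 dB(A)

For uncorrelated sources the intensities add, so convert each level to linear form, sum, and take 10·log₁₀ of the total.
Σ 10^(L/10) = 10^(77/10) + 10^(75/10) + 10^(81/10) + 10^(77/10) + 10^(95/10) = 3.420e+09.
L_total = 10·log₁₀(3.420e+09) = 95.34 dB(A).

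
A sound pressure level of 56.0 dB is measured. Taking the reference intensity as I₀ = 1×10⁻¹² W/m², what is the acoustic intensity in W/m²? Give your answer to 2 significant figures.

I = I₀·10^(L/10) = 10⁻¹² × 10^(56.0/10) = 10^(-6.400).

4.0e-07 W/m²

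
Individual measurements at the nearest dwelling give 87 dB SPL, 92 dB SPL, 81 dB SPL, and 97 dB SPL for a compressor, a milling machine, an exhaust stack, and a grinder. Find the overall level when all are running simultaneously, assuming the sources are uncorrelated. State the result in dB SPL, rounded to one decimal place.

98.6 dB SPL

Incoherent sources combine by intensity addition: L_total = 10·log₁₀(Σ 10^(L_i/10)).
Σ 10^(L/10) = 10^(87/10) + 10^(92/10) + 10^(81/10) + 10^(97/10) = 7.224e+09.
L_total = 10·log₁₀(7.224e+09) = 98.59 dB SPL.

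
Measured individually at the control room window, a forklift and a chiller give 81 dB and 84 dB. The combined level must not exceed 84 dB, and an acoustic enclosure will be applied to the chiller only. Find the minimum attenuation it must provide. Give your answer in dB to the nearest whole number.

Everything except the chiller sums to 10^(81/10) = 1.259e+08 in linear terms, 81.00 dB.
The limit corresponds to 10^(84/10) = 2.512e+08; subtracting the fixed part leaves 1.253e+08 for the chiller, i.e. 80.98 dB.
Required insertion loss = 84 − 80.98 = 3.02 dB.

3 dB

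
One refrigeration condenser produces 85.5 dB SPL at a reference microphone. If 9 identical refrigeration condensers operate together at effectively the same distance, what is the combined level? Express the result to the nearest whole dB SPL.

L_total = L₁ + 10·log₁₀ N for N identical incoherent sources.
L_total = 85.5 + 10·log₁₀(9) = 85.5 + 9.542 = 95.04 dB SPL.

95 dB SPL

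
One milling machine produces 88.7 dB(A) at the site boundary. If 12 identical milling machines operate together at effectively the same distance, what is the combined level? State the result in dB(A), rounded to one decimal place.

99.5 dB(A)

With 12 equal, uncorrelated contributions the intensity is 12× that of one unit, giving a rise of 10·log₁₀ 12.
L_total = 88.7 + 10·log₁₀(12) = 88.7 + 10.792 = 99.49 dB(A).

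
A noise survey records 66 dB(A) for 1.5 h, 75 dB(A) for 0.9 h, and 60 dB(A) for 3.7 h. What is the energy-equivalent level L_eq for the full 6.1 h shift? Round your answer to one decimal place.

68.0 dB(A)

L_eq = 10·log₁₀[(1/T)·Σ tᵢ·10^(Lᵢ/10)] with T = 6.1 h.
Σ tᵢ·10^(Lᵢ/10) = 1.5·10^(66/10) + 0.9·10^(75/10) + 3.7·10^(60/10) = 3.813e+07.
L_eq = 10·log₁₀(3.813e+07/6.1) = 67.96 dB(A).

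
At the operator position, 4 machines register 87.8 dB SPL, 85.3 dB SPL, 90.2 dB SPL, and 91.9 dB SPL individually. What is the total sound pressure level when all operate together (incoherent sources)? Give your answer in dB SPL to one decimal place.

95.5 dB SPL

For uncorrelated sources the intensities add, so convert each level to linear form, sum, and take 10·log₁₀ of the total.
Σ 10^(L/10) = 10^(87.8/10) + 10^(85.3/10) + 10^(90.2/10) + 10^(91.9/10) = 3.537e+09.
L_total = 10·log₁₀(3.537e+09) = 95.49 dB SPL.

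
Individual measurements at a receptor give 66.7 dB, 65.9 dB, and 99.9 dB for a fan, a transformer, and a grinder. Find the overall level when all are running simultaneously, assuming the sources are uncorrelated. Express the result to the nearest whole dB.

For uncorrelated sources the intensities add, so convert each level to linear form, sum, and take 10·log₁₀ of the total.
Σ 10^(L/10) = 10^(66.7/10) + 10^(65.9/10) + 10^(99.9/10) = 9.781e+09.
L_total = 10·log₁₀(9.781e+09) = 99.90 dB.

100 dB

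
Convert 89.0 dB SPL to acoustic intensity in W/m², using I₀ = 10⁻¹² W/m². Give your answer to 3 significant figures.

I/I₀ = 10^(89.0/10) = 7.943e+08, so I = 7.943e+08 × 10⁻¹² W/m².

0.000794 W/m²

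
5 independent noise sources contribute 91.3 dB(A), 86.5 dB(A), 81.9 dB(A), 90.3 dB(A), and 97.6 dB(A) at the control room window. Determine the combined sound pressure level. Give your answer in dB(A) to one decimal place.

99.4 dB(A)

Incoherent sources combine by intensity addition: L_total = 10·log₁₀(Σ 10^(L_i/10)).
Σ 10^(L/10) = 10^(91.3/10) + 10^(86.5/10) + 10^(81.9/10) + 10^(90.3/10) + 10^(97.6/10) = 8.776e+09.
L_total = 10·log₁₀(8.776e+09) = 99.43 dB(A).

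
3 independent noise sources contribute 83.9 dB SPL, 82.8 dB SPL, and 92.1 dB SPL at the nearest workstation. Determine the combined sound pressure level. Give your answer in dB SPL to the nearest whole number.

Incoherent sources combine by intensity addition: L_total = 10·log₁₀(Σ 10^(L_i/10)).
Σ 10^(L/10) = 10^(83.9/10) + 10^(82.8/10) + 10^(92.1/10) = 2.058e+09.
L_total = 10·log₁₀(2.058e+09) = 93.13 dB SPL.

93 dB SPL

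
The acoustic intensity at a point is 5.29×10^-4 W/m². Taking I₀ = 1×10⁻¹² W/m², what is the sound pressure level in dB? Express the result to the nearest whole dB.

87 dB

L = 10·log₁₀(I/I₀) = 10·log₁₀(5.29×10^-4/10⁻¹²) = 10·log₁₀(5.29×10^8).
L = 10·(0.7235 + 8) = 87.23 dB.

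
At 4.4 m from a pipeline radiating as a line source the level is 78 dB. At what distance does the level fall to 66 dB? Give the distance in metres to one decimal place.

For a line source L₁ − L₂ = 10·log₁₀(r₂/r₁), so r₂ = r₁·10^((L₁−L₂)/10).
r₂ = 4.4·10^((78−66)/10) = 4.4·10^(12.0/10) = 69.74 m.

69.7 m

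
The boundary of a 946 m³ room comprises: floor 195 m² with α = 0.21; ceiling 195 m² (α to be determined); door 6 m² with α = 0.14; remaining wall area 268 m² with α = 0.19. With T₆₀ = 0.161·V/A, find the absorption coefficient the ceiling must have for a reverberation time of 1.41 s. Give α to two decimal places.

A = 0.161·V/T₆₀ = 0.161·946/1.41 = 108.02 m² sabins.
Absorption from the other surfaces = 195·0.21 + 6·0.14 + 268·0.19 = 92.71 m², so the ceiling must supply 15.31 m² over 195 m².
α = 15.31/195 = 0.079.

0.08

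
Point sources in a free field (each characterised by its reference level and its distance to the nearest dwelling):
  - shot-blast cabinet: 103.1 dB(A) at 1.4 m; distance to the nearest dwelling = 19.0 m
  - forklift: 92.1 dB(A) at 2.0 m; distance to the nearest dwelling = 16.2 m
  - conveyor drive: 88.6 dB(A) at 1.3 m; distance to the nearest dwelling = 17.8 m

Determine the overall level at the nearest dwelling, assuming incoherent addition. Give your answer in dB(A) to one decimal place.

81.4 dB(A)

First find each source's level at the receiver (point-source: −20·log₁₀(r/r_ref)), then combine on an intensity basis.
shot-blast cabinet: 103.1 − 20·log₁₀(19.0/1.4) = 103.1 − 22.65 = 80.45 dB(A).
forklift: 92.1 − 20·log₁₀(16.2/2.0) = 92.1 − 18.17 = 73.93 dB(A).
conveyor drive: 88.6 − 20·log₁₀(17.8/1.3) = 88.6 − 22.73 = 65.87 dB(A).
Σ 10^(L/10) = 1.394e+08 → L_total = 10·log₁₀(1.394e+08) = 81.44 dB(A).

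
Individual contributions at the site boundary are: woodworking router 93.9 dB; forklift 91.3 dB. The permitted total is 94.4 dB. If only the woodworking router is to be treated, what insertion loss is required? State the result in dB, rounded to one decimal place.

Fixed contribution from the other source: Σ 10^(L/10) = 10^(91.3/10) = 1.349e+09 (91.30 dB).
The limit corresponds to 10^(94.4/10) = 2.754e+09; subtracting the fixed part leaves 1.405e+09 for the woodworking router, i.e. 91.48 dB.
Required insertion loss = 93.9 − 91.48 = 2.42 dB.

2.4 dB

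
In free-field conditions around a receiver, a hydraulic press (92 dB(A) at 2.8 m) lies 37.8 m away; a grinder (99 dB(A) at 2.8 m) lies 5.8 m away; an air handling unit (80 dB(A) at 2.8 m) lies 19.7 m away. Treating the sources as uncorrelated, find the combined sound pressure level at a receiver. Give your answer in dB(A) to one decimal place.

Propagate each source to the receiver with L = L_ref − 20·log₁₀(r/r_ref), then add intensities.
hydraulic press: 92 − 20·log₁₀(37.8/2.8) = 92 − 22.61 = 69.39 dB(A).
grinder: 99 − 20·log₁₀(5.8/2.8) = 99 − 6.33 = 92.67 dB(A).
air handling unit: 80 − 20·log₁₀(19.7/2.8) = 80 − 16.95 = 63.05 dB(A).
Σ 10^(L/10) = 1.862e+09 → L_total = 10·log₁₀(1.862e+09) = 92.70 dB(A).

92.7 dB(A)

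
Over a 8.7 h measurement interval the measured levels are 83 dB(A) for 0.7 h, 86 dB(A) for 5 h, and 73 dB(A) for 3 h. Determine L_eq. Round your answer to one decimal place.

84.0 dB(A)

L_eq = 10·log₁₀[(1/T)·Σ tᵢ·10^(Lᵢ/10)] with T = 8.7 h.
Σ tᵢ·10^(Lᵢ/10) = 0.7·10^(83/10) + 5·10^(86/10) + 3·10^(73/10) = 2.190e+09.
L_eq = 10·log₁₀(2.190e+09/8.7) = 84.01 dB(A).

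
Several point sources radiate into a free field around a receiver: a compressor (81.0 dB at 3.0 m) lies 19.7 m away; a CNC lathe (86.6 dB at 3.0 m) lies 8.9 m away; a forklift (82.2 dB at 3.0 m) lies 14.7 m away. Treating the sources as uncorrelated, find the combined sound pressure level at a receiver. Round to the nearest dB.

Propagate each source to the receiver with L = L_ref − 20·log₁₀(r/r_ref), then add intensities.
compressor: 81.0 − 20·log₁₀(19.7/3.0) = 81.0 − 16.35 = 64.65 dB.
CNC lathe: 86.6 − 20·log₁₀(8.9/3.0) = 86.6 − 9.45 = 77.15 dB.
forklift: 82.2 − 20·log₁₀(14.7/3.0) = 82.2 − 13.80 = 68.40 dB.
Σ 10^(L/10) = 6.177e+07 → L_total = 10·log₁₀(6.177e+07) = 77.91 dB.

78 dB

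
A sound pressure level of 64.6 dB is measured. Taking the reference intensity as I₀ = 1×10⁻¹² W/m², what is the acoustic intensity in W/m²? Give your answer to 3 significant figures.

L = 10·log₁₀(I/I₀) ⇒ I = I₀·10^(L/10) = 10⁻¹² × 10^6.46.

2.88e-06 W/m²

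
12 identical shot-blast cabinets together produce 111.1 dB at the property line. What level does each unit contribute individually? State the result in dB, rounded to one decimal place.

Dividing the total intensity by 12 lowers the level by 10·log₁₀ 12 = 10.792 dB: L₁ = 111.1 − 10.792.

100.3 dB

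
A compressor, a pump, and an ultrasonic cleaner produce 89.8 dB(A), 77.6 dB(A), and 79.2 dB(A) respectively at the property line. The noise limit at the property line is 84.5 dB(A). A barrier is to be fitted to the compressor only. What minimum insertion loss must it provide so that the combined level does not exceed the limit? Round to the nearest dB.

The untreated sources together contribute 10^(77.6/10) + 10^(79.2/10) = 1.407e+08, i.e. 81.48 dB(A).
The limit corresponds to 10^(84.5/10) = 2.818e+08; subtracting the fixed part leaves 1.411e+08 for the compressor, i.e. 81.50 dB(A).
So the compressor must be reduced from 89.8 to 81.50 dB(A): IL = 8.30 dB.

8 dB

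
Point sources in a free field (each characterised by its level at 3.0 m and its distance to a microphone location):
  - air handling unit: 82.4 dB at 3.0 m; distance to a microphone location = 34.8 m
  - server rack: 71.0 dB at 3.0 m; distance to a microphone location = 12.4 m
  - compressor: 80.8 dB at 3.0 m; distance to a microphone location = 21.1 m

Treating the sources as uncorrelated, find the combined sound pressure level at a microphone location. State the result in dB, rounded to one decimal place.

66.5 dB

Propagate each source to the receiver with L = L_ref − 20·log₁₀(r/r_ref), then add intensities.
air handling unit: 82.4 − 20·log₁₀(34.8/3.0) = 82.4 − 21.29 = 61.11 dB.
server rack: 71.0 − 20·log₁₀(12.4/3.0) = 71.0 − 12.33 = 58.67 dB.
compressor: 80.8 − 20·log₁₀(21.1/3.0) = 80.8 − 16.94 = 63.86 dB.
Σ 10^(L/10) = 4.459e+06 → L_total = 10·log₁₀(4.459e+06) = 66.49 dB.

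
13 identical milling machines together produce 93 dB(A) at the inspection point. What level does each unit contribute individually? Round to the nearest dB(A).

Dividing the total intensity by 13 lowers the level by 10·log₁₀ 13 = 11.139 dB: L₁ = 93 − 11.139.

82 dB(A)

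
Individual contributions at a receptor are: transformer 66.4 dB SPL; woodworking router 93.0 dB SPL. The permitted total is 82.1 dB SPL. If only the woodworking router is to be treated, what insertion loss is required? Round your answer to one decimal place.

11.0 dB

Fixed contribution from the other source: Σ 10^(L/10) = 10^(66.4/10) = 4.365e+06 (66.40 dB SPL).
The limit corresponds to 10^(82.1/10) = 1.622e+08; subtracting the fixed part leaves 1.578e+08 for the woodworking router, i.e. 81.98 dB SPL.
Required insertion loss = 93.0 − 81.98 = 11.02 dB.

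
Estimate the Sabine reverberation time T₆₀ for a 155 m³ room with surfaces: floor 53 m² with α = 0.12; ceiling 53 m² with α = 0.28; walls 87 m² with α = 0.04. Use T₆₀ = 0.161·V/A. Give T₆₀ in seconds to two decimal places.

1.01 s

Total absorption A = 53·0.12 + 53·0.28 + 87·0.04 = 24.68 m² sabins.
T₆₀ = 0.161·V/A = 0.161·155/24.68 = 1.011 s.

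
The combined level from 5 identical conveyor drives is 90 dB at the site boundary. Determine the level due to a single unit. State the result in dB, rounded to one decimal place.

83.0 dB

5 equal contributions raise the level by 10·log₁₀ 5 = 6.990 dB, so each unit alone gives 90 − 6.990.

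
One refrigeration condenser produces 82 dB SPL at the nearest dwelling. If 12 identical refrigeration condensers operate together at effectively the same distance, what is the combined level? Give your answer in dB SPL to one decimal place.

With 12 equal, uncorrelated contributions the intensity is 12× that of one unit, giving a rise of 10·log₁₀ 12.
L_total = 82 + 10·log₁₀(12) = 82 + 10.792 = 92.79 dB SPL.

92.8 dB SPL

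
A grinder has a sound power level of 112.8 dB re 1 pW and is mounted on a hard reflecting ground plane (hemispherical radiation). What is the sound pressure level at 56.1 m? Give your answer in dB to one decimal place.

69.8 dB

L_p = L_w − 10·log₁₀(2π·r²) with r = 56.1 m.
2π·r² = 1.977e+04 m², 10·log₁₀ of that is 42.961 dB.
L_p = 112.8 − 42.961 = 69.84 dB.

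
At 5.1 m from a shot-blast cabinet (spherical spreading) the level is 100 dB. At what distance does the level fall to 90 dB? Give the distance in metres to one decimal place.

16.1 m

The 10.0 dB drop corresponds to a distance ratio of 10^(10.0/20) for a point source.
r₂ = 5.1·10^((100−90)/20) = 5.1·10^(10.0/20) = 16.13 m.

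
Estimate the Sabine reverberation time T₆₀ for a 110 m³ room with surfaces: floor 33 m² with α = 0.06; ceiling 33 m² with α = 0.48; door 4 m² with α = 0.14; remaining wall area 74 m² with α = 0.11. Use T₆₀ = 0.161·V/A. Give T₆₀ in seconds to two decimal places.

0.67 s

Total absorption A = 33·0.06 + 33·0.48 + 4·0.14 + 74·0.11 = 26.52 m² sabins.
T₆₀ = 0.161·V/A = 0.161·110/26.52 = 0.668 s.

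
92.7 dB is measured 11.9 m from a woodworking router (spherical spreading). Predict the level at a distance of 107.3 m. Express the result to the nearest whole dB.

74 dB

Point-source attenuation: ΔL = 20·log₁₀(r₂/r₁) = 20·log₁₀(107.3/11.9) = 19.101 dB.
L₂ = 92.7 − 20·log₁₀(107.3/11.9) = 92.7 − 19.101 = 73.60 dB.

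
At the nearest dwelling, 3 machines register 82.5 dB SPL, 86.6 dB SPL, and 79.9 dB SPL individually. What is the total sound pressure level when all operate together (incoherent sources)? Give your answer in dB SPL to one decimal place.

88.6 dB SPL

For uncorrelated sources the intensities add, so convert each level to linear form, sum, and take 10·log₁₀ of the total.
Σ 10^(L/10) = 10^(82.5/10) + 10^(86.6/10) + 10^(79.9/10) = 7.326e+08.
L_total = 10·log₁₀(7.326e+08) = 88.65 dB SPL.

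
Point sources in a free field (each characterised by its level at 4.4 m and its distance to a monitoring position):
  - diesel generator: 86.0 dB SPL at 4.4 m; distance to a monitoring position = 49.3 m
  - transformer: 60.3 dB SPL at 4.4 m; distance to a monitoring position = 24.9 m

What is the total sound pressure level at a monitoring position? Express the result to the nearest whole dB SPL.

Propagate each source to the receiver with L = L_ref − 20·log₁₀(r/r_ref), then add intensities.
diesel generator: 86.0 − 20·log₁₀(49.3/4.4) = 86.0 − 20.99 = 65.01 dB SPL.
transformer: 60.3 − 20·log₁₀(24.9/4.4) = 60.3 − 15.05 = 45.25 dB SPL.
Σ 10^(L/10) = 3.205e+06 → L_total = 10·log₁₀(3.205e+06) = 65.06 dB SPL.

65 dB SPL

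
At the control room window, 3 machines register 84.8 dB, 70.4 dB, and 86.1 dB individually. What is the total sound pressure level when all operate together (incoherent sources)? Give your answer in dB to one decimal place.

Incoherent sources combine by intensity addition: L_total = 10·log₁₀(Σ 10^(L_i/10)).
Σ 10^(L/10) = 10^(84.8/10) + 10^(70.4/10) + 10^(86.1/10) = 7.203e+08.
L_total = 10·log₁₀(7.203e+08) = 88.58 dB.

88.6 dB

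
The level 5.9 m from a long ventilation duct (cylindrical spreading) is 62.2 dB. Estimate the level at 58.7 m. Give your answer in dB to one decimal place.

52.2 dB

Line-source attenuation: ΔL = 10·log₁₀(r₂/r₁) = 10·log₁₀(58.7/5.9) = 9.978 dB.
L₂ = 62.2 − 10·log₁₀(58.7/5.9) = 62.2 − 9.978 = 52.22 dB.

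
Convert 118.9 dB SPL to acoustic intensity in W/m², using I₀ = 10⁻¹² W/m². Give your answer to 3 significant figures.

0.776 W/m²

I = I₀·10^(L/10) = 10⁻¹² × 10^(118.9/10) = 10^(-0.110).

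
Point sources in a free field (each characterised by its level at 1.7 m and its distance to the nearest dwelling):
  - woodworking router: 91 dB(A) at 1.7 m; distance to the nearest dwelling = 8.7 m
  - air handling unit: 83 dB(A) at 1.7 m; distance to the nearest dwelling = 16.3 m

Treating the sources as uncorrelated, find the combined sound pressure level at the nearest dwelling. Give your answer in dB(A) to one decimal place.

Propagate each source to the receiver with L = L_ref − 20·log₁₀(r/r_ref), then add intensities.
woodworking router: 91 − 20·log₁₀(8.7/1.7) = 91 − 14.18 = 76.82 dB(A).
air handling unit: 83 − 20·log₁₀(16.3/1.7) = 83 − 19.63 = 63.37 dB(A).
Σ 10^(L/10) = 5.024e+07 → L_total = 10·log₁₀(5.024e+07) = 77.01 dB(A).

77.0 dB(A)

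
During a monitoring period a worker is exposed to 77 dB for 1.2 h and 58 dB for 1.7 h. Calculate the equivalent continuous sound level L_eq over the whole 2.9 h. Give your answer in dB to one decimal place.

The energy average is taken in the linear domain: L_eq = 10·log₁₀[(Σ tᵢ·10^(Lᵢ/10))/T], T = 2.9 h.
Σ tᵢ·10^(Lᵢ/10) = 1.2·10^(77/10) + 1.7·10^(58/10) = 6.122e+07.
L_eq = 10·log₁₀(6.122e+07/2.9) = 73.24 dB.

73.2 dB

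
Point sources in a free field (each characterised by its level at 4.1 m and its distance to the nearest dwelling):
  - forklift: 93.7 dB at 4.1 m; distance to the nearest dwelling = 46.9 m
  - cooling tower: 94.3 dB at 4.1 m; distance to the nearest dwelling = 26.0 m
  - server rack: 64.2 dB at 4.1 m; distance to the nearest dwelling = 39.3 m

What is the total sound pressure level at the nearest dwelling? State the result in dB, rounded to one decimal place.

79.3 dB

First find each source's level at the receiver (point-source: −20·log₁₀(r/r_ref)), then combine on an intensity basis.
forklift: 93.7 − 20·log₁₀(46.9/4.1) = 93.7 − 21.17 = 72.53 dB.
cooling tower: 94.3 − 20·log₁₀(26.0/4.1) = 94.3 − 16.04 = 78.26 dB.
server rack: 64.2 − 20·log₁₀(39.3/4.1) = 64.2 − 19.63 = 44.57 dB.
Σ 10^(L/10) = 8.487e+07 → L_total = 10·log₁₀(8.487e+07) = 79.29 dB.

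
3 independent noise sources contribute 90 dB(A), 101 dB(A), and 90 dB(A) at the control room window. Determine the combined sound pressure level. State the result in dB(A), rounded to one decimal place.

Incoherent sources combine by intensity addition: L_total = 10·log₁₀(Σ 10^(L_i/10)).
Σ 10^(L/10) = 10^(90/10) + 10^(101/10) + 10^(90/10) = 1.459e+10.
L_total = 10·log₁₀(1.459e+10) = 101.64 dB(A).

101.6 dB(A)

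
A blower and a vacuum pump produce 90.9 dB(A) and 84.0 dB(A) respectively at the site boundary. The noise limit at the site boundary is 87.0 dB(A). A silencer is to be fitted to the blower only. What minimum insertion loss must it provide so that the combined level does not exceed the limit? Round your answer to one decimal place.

Fixed contribution from the other source: Σ 10^(L/10) = 10^(84.0/10) = 2.512e+08 (84.00 dB(A)).
To meet 87.0 dB(A) overall, the treated blower may contribute at most 10^(87.0/10) − 2.512e+08 = 2.500e+08, i.e. 83.98 dB(A).
Required insertion loss = 90.9 − 83.98 = 6.92 dB.

6.9 dB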